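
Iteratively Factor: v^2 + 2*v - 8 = (v + 4)*(v - 2)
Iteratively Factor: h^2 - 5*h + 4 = (h - 4)*(h - 1)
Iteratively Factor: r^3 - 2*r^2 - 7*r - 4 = (r - 4)*(r^2 + 2*r + 1) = (r - 4)*(r + 1)*(r + 1)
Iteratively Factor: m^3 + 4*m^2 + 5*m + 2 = (m + 1)*(m^2 + 3*m + 2) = (m + 1)*(m + 2)*(m + 1)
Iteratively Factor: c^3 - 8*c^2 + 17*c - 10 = (c - 2)*(c^2 - 6*c + 5) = (c - 2)*(c - 1)*(c - 5)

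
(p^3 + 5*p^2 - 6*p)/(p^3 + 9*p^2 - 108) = p*(p - 1)/(p^2 + 3*p - 18)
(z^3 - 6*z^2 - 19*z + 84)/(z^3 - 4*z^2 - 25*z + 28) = (z - 3)/(z - 1)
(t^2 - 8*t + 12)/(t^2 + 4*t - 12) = (t - 6)/(t + 6)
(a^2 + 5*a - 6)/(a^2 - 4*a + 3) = (a + 6)/(a - 3)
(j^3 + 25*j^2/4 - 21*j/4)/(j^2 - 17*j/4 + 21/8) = 2*j*(j + 7)/(2*j - 7)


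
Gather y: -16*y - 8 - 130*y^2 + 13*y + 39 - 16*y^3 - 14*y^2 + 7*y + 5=-16*y^3 - 144*y^2 + 4*y + 36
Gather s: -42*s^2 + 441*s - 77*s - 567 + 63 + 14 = -42*s^2 + 364*s - 490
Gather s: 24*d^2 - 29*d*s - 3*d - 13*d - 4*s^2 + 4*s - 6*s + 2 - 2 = 24*d^2 - 16*d - 4*s^2 + s*(-29*d - 2)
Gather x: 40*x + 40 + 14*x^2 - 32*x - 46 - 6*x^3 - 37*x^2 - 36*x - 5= -6*x^3 - 23*x^2 - 28*x - 11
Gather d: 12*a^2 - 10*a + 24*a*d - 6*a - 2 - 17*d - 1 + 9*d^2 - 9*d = 12*a^2 - 16*a + 9*d^2 + d*(24*a - 26) - 3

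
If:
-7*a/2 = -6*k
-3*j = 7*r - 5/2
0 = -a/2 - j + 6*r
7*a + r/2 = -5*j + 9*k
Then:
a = -305/108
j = 215/216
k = -2135/1296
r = -5/72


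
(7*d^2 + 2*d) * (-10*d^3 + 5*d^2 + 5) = -70*d^5 + 15*d^4 + 10*d^3 + 35*d^2 + 10*d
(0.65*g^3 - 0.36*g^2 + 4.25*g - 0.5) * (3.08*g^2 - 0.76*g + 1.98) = 2.002*g^5 - 1.6028*g^4 + 14.6506*g^3 - 5.4828*g^2 + 8.795*g - 0.99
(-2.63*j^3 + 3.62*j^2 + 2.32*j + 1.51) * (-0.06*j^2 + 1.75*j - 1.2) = 0.1578*j^5 - 4.8197*j^4 + 9.3518*j^3 - 0.374600000000001*j^2 - 0.1415*j - 1.812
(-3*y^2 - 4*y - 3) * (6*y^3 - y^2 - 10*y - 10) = -18*y^5 - 21*y^4 + 16*y^3 + 73*y^2 + 70*y + 30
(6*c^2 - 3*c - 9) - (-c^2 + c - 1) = 7*c^2 - 4*c - 8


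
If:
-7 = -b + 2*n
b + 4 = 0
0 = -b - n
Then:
No Solution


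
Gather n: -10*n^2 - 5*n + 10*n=-10*n^2 + 5*n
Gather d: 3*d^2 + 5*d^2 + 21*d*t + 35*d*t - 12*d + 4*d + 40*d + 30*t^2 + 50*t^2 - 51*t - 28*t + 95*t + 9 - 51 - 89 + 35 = 8*d^2 + d*(56*t + 32) + 80*t^2 + 16*t - 96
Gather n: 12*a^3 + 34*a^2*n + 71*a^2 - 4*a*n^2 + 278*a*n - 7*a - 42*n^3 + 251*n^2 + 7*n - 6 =12*a^3 + 71*a^2 - 7*a - 42*n^3 + n^2*(251 - 4*a) + n*(34*a^2 + 278*a + 7) - 6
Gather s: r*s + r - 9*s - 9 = r + s*(r - 9) - 9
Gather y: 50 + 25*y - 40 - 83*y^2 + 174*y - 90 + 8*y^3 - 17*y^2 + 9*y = 8*y^3 - 100*y^2 + 208*y - 80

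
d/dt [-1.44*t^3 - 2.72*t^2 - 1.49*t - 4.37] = -4.32*t^2 - 5.44*t - 1.49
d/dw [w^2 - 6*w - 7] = 2*w - 6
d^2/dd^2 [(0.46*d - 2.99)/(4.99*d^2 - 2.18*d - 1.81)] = ((31.8458 - 13.7724*d)*(-4.99*d^2 + 2.18*d + 1.81) - (0.46*d - 2.99)*(9.98*d - 2.18)*(19.96*d - 4.36))/(-4.99*d^2 + 2.18*d + 1.81)^3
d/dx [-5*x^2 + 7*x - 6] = 7 - 10*x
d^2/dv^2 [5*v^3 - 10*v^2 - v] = 30*v - 20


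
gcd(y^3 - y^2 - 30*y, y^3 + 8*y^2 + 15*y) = y^2 + 5*y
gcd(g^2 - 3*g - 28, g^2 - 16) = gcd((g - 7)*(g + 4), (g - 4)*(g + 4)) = g + 4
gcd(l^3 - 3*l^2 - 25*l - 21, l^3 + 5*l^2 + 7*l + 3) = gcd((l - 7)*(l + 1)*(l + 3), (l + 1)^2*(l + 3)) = l^2 + 4*l + 3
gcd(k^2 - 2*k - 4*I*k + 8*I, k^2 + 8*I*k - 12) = 1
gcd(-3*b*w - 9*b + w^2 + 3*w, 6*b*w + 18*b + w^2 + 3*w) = w + 3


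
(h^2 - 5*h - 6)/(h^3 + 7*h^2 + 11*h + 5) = (h - 6)/(h^2 + 6*h + 5)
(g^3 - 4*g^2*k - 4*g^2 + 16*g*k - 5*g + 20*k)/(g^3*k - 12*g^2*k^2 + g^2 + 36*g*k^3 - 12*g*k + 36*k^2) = (g^3 - 4*g^2*k - 4*g^2 + 16*g*k - 5*g + 20*k)/(g^3*k - 12*g^2*k^2 + g^2 + 36*g*k^3 - 12*g*k + 36*k^2)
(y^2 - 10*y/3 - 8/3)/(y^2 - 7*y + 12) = (y + 2/3)/(y - 3)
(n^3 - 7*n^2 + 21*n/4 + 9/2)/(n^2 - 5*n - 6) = (n^2 - n - 3/4)/(n + 1)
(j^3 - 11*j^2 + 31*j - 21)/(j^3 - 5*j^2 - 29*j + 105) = (j - 1)/(j + 5)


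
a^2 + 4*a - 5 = (a - 1)*(a + 5)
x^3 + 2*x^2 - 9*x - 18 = (x - 3)*(x + 2)*(x + 3)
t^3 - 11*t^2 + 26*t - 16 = (t - 8)*(t - 2)*(t - 1)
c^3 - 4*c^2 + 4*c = c*(c - 2)^2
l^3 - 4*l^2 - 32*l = l*(l - 8)*(l + 4)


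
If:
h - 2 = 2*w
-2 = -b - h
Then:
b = -2*w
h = 2*w + 2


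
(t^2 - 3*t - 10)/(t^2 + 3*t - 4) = (t^2 - 3*t - 10)/(t^2 + 3*t - 4)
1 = 1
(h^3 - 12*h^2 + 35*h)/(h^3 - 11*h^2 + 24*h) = (h^2 - 12*h + 35)/(h^2 - 11*h + 24)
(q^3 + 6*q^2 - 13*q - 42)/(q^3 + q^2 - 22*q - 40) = (q^2 + 4*q - 21)/(q^2 - q - 20)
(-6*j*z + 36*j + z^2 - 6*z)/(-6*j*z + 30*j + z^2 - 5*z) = (z - 6)/(z - 5)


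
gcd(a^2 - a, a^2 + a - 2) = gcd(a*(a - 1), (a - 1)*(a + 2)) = a - 1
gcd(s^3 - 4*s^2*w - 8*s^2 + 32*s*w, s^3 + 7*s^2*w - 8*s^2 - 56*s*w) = s^2 - 8*s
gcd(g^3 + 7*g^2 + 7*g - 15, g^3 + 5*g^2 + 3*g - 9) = g^2 + 2*g - 3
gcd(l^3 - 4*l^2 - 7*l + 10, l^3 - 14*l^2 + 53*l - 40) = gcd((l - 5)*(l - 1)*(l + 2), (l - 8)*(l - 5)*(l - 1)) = l^2 - 6*l + 5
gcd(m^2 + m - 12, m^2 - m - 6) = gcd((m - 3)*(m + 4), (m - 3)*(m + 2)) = m - 3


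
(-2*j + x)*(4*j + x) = -8*j^2 + 2*j*x + x^2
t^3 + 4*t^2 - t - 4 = (t - 1)*(t + 1)*(t + 4)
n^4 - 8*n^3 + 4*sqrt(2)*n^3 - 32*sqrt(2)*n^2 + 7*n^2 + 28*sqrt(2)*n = n*(n - 7)*(n - 1)*(n + 4*sqrt(2))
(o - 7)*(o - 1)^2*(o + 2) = o^4 - 7*o^3 - 3*o^2 + 23*o - 14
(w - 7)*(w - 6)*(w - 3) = w^3 - 16*w^2 + 81*w - 126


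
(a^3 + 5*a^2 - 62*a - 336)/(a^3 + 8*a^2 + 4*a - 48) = (a^2 - a - 56)/(a^2 + 2*a - 8)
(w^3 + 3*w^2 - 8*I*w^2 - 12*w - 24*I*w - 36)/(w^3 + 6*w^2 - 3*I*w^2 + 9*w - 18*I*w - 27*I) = (w^2 - 8*I*w - 12)/(w^2 + 3*w*(1 - I) - 9*I)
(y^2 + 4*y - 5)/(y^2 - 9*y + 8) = (y + 5)/(y - 8)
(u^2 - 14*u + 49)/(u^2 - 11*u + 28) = (u - 7)/(u - 4)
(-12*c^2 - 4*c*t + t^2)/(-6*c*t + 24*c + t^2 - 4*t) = (2*c + t)/(t - 4)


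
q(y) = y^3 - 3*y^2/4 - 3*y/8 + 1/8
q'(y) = 3*y^2 - 3*y/2 - 3/8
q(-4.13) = -81.56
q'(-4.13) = 56.99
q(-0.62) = -0.17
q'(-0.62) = 1.71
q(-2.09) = -11.50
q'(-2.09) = 15.86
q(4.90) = 97.93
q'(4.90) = 64.30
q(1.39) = 0.84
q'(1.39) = 3.34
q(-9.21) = -841.27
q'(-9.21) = 267.91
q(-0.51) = -0.01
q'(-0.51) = 1.17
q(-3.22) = -39.83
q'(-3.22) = 35.56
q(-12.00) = -1831.38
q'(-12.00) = 449.62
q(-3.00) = -32.50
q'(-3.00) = 31.12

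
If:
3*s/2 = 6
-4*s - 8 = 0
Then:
No Solution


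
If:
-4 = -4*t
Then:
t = 1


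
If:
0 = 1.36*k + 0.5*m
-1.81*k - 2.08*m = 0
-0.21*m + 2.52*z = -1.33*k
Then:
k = 0.00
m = 0.00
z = 0.00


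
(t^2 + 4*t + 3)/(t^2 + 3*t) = (t + 1)/t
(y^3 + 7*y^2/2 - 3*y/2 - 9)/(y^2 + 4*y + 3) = (y^2 + y/2 - 3)/(y + 1)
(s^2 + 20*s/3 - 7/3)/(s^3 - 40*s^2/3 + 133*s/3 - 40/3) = (s + 7)/(s^2 - 13*s + 40)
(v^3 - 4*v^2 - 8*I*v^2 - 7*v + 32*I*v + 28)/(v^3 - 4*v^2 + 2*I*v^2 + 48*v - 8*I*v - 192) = (v^2 - 8*I*v - 7)/(v^2 + 2*I*v + 48)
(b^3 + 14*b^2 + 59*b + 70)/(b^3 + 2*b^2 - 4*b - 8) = (b^2 + 12*b + 35)/(b^2 - 4)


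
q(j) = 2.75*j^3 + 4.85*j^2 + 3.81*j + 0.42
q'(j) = 8.25*j^2 + 9.7*j + 3.81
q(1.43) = 23.83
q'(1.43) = 34.55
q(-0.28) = -0.33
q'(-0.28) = 1.74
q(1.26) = 18.42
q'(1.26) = 29.13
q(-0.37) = -0.47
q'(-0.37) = 1.35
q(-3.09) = -46.18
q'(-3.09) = 52.61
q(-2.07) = -11.08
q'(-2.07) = 19.08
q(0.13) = 1.00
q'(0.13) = 5.21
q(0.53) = 4.21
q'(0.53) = 11.27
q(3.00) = 129.75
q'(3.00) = 107.16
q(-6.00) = -441.84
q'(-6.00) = 242.61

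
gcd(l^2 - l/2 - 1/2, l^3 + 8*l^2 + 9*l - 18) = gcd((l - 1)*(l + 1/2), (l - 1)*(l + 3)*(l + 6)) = l - 1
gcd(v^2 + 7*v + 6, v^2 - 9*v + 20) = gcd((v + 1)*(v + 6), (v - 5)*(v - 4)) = 1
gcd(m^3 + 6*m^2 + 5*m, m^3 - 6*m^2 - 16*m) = m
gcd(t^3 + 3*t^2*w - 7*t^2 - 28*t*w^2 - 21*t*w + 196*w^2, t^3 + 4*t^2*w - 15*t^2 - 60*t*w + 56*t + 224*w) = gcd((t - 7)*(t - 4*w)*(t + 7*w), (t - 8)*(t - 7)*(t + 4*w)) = t - 7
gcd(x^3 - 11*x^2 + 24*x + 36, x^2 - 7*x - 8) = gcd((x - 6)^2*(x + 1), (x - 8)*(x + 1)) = x + 1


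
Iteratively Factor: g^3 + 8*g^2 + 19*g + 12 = (g + 1)*(g^2 + 7*g + 12) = (g + 1)*(g + 4)*(g + 3)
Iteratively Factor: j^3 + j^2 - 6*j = (j - 2)*(j^2 + 3*j) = (j - 2)*(j + 3)*(j)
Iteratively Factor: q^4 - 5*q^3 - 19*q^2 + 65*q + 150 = (q + 3)*(q^3 - 8*q^2 + 5*q + 50) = (q + 2)*(q + 3)*(q^2 - 10*q + 25) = (q - 5)*(q + 2)*(q + 3)*(q - 5)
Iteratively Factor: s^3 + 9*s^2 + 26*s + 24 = (s + 3)*(s^2 + 6*s + 8) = (s + 2)*(s + 3)*(s + 4)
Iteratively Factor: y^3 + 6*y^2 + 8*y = (y)*(y^2 + 6*y + 8) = y*(y + 2)*(y + 4)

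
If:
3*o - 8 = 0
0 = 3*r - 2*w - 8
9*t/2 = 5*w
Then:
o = 8/3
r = 2*w/3 + 8/3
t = 10*w/9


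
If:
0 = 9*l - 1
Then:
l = 1/9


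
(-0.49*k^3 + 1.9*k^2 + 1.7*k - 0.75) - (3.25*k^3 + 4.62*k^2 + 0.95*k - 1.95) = -3.74*k^3 - 2.72*k^2 + 0.75*k + 1.2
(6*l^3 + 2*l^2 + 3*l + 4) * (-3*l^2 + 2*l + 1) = -18*l^5 + 6*l^4 + l^3 - 4*l^2 + 11*l + 4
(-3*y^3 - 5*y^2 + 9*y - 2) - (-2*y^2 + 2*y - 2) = -3*y^3 - 3*y^2 + 7*y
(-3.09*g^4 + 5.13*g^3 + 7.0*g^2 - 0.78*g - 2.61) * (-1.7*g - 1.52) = 5.253*g^5 - 4.0242*g^4 - 19.6976*g^3 - 9.314*g^2 + 5.6226*g + 3.9672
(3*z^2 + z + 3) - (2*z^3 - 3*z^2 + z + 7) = -2*z^3 + 6*z^2 - 4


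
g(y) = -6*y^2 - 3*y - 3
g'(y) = -12*y - 3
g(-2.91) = -45.08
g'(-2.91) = 31.92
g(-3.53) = -67.18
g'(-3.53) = 39.36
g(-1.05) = -6.46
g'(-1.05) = 9.60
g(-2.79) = -41.33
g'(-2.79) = 30.48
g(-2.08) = -22.72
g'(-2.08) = 21.96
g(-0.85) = -4.78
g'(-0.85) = 7.20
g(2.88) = -61.41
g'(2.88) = -37.56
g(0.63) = -7.27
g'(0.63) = -10.56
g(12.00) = -903.00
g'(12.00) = -147.00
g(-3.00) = -48.00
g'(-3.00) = 33.00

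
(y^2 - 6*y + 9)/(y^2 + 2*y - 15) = (y - 3)/(y + 5)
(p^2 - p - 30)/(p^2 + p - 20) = (p - 6)/(p - 4)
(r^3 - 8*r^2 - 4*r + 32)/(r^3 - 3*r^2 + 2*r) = (r^2 - 6*r - 16)/(r*(r - 1))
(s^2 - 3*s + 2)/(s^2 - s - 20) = (-s^2 + 3*s - 2)/(-s^2 + s + 20)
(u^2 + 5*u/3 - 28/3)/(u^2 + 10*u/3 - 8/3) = (3*u - 7)/(3*u - 2)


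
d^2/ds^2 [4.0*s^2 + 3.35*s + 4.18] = 8.00000000000000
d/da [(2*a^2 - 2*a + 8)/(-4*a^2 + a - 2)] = 2*(-3*a^2 + 28*a - 2)/(16*a^4 - 8*a^3 + 17*a^2 - 4*a + 4)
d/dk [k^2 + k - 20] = 2*k + 1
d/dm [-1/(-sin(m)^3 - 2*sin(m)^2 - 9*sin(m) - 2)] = (-4*sin(m) + 3*cos(m)^2 - 12)*cos(m)/(sin(m)^3 + 2*sin(m)^2 + 9*sin(m) + 2)^2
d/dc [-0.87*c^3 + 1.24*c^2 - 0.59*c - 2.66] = -2.61*c^2 + 2.48*c - 0.59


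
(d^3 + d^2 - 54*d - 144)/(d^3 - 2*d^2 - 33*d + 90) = (d^2 - 5*d - 24)/(d^2 - 8*d + 15)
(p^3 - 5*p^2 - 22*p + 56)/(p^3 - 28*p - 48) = (p^2 - 9*p + 14)/(p^2 - 4*p - 12)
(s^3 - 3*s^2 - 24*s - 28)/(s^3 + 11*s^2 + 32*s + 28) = (s - 7)/(s + 7)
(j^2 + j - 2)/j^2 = (j^2 + j - 2)/j^2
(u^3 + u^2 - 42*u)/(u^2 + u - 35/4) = 4*u*(u^2 + u - 42)/(4*u^2 + 4*u - 35)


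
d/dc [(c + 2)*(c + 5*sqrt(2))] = 2*c + 2 + 5*sqrt(2)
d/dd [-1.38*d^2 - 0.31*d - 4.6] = -2.76*d - 0.31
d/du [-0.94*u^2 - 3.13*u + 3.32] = -1.88*u - 3.13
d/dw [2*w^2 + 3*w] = 4*w + 3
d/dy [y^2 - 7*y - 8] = 2*y - 7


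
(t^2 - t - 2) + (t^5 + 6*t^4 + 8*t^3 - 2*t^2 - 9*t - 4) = t^5 + 6*t^4 + 8*t^3 - t^2 - 10*t - 6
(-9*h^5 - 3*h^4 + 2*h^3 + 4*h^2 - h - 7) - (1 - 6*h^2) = -9*h^5 - 3*h^4 + 2*h^3 + 10*h^2 - h - 8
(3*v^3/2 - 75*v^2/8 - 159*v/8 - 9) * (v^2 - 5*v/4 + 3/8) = 3*v^5/2 - 45*v^4/4 - 243*v^3/32 + 789*v^2/64 + 243*v/64 - 27/8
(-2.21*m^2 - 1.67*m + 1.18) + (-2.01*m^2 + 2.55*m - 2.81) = -4.22*m^2 + 0.88*m - 1.63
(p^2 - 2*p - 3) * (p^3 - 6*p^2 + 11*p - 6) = p^5 - 8*p^4 + 20*p^3 - 10*p^2 - 21*p + 18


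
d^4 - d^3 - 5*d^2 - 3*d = d*(d - 3)*(d + 1)^2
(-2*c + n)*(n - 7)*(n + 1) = -2*c*n^2 + 12*c*n + 14*c + n^3 - 6*n^2 - 7*n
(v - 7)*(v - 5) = v^2 - 12*v + 35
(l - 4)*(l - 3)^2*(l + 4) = l^4 - 6*l^3 - 7*l^2 + 96*l - 144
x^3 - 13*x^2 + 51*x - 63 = (x - 7)*(x - 3)^2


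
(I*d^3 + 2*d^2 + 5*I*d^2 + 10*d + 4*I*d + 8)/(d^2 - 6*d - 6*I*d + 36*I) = (I*d^3 + d^2*(2 + 5*I) + d*(10 + 4*I) + 8)/(d^2 + d*(-6 - 6*I) + 36*I)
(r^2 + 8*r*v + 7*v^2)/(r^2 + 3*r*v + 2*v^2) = (r + 7*v)/(r + 2*v)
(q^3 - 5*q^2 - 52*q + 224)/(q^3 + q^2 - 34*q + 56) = (q - 8)/(q - 2)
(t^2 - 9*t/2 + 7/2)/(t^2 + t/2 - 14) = (t - 1)/(t + 4)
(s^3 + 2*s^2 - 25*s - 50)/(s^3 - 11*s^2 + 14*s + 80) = (s + 5)/(s - 8)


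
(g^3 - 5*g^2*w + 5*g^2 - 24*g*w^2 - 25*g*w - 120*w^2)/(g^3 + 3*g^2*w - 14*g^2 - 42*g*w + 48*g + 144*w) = (g^2 - 8*g*w + 5*g - 40*w)/(g^2 - 14*g + 48)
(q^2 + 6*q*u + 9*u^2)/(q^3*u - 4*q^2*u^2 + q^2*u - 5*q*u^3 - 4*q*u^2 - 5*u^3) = (q^2 + 6*q*u + 9*u^2)/(u*(q^3 - 4*q^2*u + q^2 - 5*q*u^2 - 4*q*u - 5*u^2))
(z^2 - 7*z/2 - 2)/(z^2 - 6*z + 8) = (z + 1/2)/(z - 2)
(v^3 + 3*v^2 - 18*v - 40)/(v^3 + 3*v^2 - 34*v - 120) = (v^2 - 2*v - 8)/(v^2 - 2*v - 24)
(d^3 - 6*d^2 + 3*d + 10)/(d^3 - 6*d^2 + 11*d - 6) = (d^2 - 4*d - 5)/(d^2 - 4*d + 3)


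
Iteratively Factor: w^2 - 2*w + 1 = (w - 1)*(w - 1)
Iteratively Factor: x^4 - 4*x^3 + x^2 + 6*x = (x - 3)*(x^3 - x^2 - 2*x) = (x - 3)*(x + 1)*(x^2 - 2*x) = x*(x - 3)*(x + 1)*(x - 2)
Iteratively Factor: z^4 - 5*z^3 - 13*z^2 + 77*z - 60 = (z + 4)*(z^3 - 9*z^2 + 23*z - 15) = (z - 5)*(z + 4)*(z^2 - 4*z + 3) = (z - 5)*(z - 3)*(z + 4)*(z - 1)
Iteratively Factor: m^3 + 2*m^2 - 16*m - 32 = (m + 4)*(m^2 - 2*m - 8) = (m - 4)*(m + 4)*(m + 2)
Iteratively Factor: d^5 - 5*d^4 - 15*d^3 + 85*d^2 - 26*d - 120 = (d + 1)*(d^4 - 6*d^3 - 9*d^2 + 94*d - 120) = (d - 3)*(d + 1)*(d^3 - 3*d^2 - 18*d + 40) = (d - 3)*(d + 1)*(d + 4)*(d^2 - 7*d + 10) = (d - 5)*(d - 3)*(d + 1)*(d + 4)*(d - 2)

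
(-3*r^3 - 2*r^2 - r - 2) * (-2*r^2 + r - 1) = 6*r^5 + r^4 + 3*r^3 + 5*r^2 - r + 2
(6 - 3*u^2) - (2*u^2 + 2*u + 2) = -5*u^2 - 2*u + 4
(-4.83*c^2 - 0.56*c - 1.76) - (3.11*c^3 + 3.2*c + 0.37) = -3.11*c^3 - 4.83*c^2 - 3.76*c - 2.13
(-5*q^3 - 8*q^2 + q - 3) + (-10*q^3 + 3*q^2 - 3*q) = -15*q^3 - 5*q^2 - 2*q - 3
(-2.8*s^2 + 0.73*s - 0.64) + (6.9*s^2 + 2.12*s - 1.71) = 4.1*s^2 + 2.85*s - 2.35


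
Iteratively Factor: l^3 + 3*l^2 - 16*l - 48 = (l + 4)*(l^2 - l - 12) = (l - 4)*(l + 4)*(l + 3)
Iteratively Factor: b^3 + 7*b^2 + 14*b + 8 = (b + 1)*(b^2 + 6*b + 8) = (b + 1)*(b + 4)*(b + 2)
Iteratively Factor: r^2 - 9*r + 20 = (r - 4)*(r - 5)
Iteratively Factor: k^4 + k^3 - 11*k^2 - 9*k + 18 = (k - 1)*(k^3 + 2*k^2 - 9*k - 18) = (k - 3)*(k - 1)*(k^2 + 5*k + 6) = (k - 3)*(k - 1)*(k + 2)*(k + 3)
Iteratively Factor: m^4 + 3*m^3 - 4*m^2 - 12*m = (m)*(m^3 + 3*m^2 - 4*m - 12) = m*(m + 3)*(m^2 - 4) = m*(m - 2)*(m + 3)*(m + 2)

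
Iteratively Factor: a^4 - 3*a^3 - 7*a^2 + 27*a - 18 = (a - 2)*(a^3 - a^2 - 9*a + 9) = (a - 2)*(a - 1)*(a^2 - 9) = (a - 3)*(a - 2)*(a - 1)*(a + 3)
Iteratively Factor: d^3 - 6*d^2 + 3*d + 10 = (d - 2)*(d^2 - 4*d - 5) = (d - 2)*(d + 1)*(d - 5)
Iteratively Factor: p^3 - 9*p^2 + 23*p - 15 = (p - 3)*(p^2 - 6*p + 5) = (p - 5)*(p - 3)*(p - 1)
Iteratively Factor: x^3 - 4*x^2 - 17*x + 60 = (x - 3)*(x^2 - x - 20) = (x - 3)*(x + 4)*(x - 5)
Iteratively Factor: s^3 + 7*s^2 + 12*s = (s)*(s^2 + 7*s + 12) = s*(s + 4)*(s + 3)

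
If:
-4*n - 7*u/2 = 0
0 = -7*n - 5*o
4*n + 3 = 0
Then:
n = -3/4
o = 21/20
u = 6/7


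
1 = 1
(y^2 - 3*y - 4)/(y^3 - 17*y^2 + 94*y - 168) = (y + 1)/(y^2 - 13*y + 42)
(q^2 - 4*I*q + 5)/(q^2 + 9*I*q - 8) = (q - 5*I)/(q + 8*I)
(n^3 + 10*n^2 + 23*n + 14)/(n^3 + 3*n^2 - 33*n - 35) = (n + 2)/(n - 5)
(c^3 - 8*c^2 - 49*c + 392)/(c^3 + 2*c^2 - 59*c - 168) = (c - 7)/(c + 3)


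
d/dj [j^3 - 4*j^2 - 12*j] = 3*j^2 - 8*j - 12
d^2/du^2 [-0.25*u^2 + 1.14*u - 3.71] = -0.500000000000000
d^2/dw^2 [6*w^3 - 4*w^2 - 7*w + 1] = 36*w - 8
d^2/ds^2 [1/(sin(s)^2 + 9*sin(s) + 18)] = (-4*sin(s)^4 - 27*sin(s)^3 - 3*sin(s)^2 + 216*sin(s) + 126)/(sin(s)^2 + 9*sin(s) + 18)^3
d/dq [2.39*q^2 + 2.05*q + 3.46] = 4.78*q + 2.05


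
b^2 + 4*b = b*(b + 4)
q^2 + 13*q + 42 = (q + 6)*(q + 7)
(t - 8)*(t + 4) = t^2 - 4*t - 32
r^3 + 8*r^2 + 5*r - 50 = (r - 2)*(r + 5)^2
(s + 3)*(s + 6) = s^2 + 9*s + 18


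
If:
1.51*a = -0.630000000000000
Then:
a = -0.42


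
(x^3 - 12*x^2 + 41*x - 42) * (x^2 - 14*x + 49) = x^5 - 26*x^4 + 258*x^3 - 1204*x^2 + 2597*x - 2058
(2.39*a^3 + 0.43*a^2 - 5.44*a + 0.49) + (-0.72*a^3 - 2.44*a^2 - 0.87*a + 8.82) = 1.67*a^3 - 2.01*a^2 - 6.31*a + 9.31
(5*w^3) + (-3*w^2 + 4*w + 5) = 5*w^3 - 3*w^2 + 4*w + 5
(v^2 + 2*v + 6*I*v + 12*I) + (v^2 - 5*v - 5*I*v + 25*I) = 2*v^2 - 3*v + I*v + 37*I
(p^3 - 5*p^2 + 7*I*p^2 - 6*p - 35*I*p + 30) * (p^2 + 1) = p^5 - 5*p^4 + 7*I*p^4 - 5*p^3 - 35*I*p^3 + 25*p^2 + 7*I*p^2 - 6*p - 35*I*p + 30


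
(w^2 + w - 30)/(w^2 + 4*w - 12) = (w - 5)/(w - 2)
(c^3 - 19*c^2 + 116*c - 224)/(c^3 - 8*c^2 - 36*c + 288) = (c^2 - 11*c + 28)/(c^2 - 36)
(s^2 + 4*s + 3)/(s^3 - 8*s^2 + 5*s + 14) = (s + 3)/(s^2 - 9*s + 14)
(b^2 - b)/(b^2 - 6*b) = (b - 1)/(b - 6)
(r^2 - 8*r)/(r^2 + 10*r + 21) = r*(r - 8)/(r^2 + 10*r + 21)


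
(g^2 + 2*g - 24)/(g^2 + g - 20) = (g + 6)/(g + 5)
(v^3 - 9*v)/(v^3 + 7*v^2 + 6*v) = (v^2 - 9)/(v^2 + 7*v + 6)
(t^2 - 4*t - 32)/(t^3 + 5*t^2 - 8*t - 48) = (t - 8)/(t^2 + t - 12)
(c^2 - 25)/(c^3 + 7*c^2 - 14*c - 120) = (c - 5)/(c^2 + 2*c - 24)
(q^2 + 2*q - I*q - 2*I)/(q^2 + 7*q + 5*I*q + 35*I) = (q^2 + q*(2 - I) - 2*I)/(q^2 + q*(7 + 5*I) + 35*I)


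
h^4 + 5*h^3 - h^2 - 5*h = h*(h - 1)*(h + 1)*(h + 5)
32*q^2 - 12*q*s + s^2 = (-8*q + s)*(-4*q + s)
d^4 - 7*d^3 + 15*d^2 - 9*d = d*(d - 3)^2*(d - 1)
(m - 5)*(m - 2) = m^2 - 7*m + 10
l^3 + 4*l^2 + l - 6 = (l - 1)*(l + 2)*(l + 3)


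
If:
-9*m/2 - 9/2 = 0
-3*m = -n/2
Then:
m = -1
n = -6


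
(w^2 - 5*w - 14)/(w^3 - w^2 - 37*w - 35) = (w + 2)/(w^2 + 6*w + 5)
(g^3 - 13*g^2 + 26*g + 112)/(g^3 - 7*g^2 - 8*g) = (g^2 - 5*g - 14)/(g*(g + 1))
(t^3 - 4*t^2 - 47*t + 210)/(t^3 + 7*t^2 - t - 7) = (t^2 - 11*t + 30)/(t^2 - 1)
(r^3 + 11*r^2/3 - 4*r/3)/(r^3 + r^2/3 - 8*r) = (3*r^2 + 11*r - 4)/(3*r^2 + r - 24)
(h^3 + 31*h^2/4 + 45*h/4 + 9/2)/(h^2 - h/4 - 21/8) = 2*(4*h^3 + 31*h^2 + 45*h + 18)/(8*h^2 - 2*h - 21)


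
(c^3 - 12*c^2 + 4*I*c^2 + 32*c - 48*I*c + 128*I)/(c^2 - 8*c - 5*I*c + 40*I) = (c^2 + 4*c*(-1 + I) - 16*I)/(c - 5*I)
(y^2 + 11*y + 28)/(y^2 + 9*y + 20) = (y + 7)/(y + 5)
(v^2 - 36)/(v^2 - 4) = (v^2 - 36)/(v^2 - 4)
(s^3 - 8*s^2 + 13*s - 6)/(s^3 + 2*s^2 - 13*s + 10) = (s^2 - 7*s + 6)/(s^2 + 3*s - 10)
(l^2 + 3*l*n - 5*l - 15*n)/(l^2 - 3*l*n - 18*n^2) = (l - 5)/(l - 6*n)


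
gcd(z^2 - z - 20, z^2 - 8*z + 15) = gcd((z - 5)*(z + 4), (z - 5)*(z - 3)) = z - 5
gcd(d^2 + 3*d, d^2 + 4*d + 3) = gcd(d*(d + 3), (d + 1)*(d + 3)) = d + 3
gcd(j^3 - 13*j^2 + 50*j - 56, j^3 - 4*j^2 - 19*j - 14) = j - 7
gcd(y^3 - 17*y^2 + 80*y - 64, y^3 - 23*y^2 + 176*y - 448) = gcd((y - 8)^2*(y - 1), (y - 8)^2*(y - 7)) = y^2 - 16*y + 64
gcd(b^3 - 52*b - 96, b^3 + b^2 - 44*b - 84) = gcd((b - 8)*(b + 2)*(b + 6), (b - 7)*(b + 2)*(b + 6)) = b^2 + 8*b + 12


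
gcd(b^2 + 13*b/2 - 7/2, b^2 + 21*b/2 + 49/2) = b + 7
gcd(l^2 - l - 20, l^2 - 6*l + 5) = l - 5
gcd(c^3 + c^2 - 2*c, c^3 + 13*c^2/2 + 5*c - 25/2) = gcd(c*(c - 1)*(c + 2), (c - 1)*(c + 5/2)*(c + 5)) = c - 1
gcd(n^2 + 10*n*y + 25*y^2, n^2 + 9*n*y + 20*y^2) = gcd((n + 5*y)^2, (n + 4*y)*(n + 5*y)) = n + 5*y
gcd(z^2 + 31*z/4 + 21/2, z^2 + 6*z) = z + 6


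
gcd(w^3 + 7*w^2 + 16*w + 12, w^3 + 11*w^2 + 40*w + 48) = w + 3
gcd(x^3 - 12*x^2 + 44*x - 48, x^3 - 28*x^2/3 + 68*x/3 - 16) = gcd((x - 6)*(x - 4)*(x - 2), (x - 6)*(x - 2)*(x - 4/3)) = x^2 - 8*x + 12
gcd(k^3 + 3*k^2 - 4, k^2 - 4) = k + 2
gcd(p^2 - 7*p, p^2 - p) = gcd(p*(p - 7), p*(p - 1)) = p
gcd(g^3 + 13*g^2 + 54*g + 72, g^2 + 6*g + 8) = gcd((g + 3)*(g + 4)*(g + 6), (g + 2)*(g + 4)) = g + 4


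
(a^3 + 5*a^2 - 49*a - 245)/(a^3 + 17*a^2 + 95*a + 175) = (a - 7)/(a + 5)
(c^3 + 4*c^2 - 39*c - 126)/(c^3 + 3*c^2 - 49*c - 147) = (c - 6)/(c - 7)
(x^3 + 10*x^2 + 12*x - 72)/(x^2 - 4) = (x^2 + 12*x + 36)/(x + 2)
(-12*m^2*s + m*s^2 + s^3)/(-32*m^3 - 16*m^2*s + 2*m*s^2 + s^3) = s*(-3*m + s)/(-8*m^2 - 2*m*s + s^2)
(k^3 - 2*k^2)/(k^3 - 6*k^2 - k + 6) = k^2*(k - 2)/(k^3 - 6*k^2 - k + 6)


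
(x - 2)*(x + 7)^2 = x^3 + 12*x^2 + 21*x - 98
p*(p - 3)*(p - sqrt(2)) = p^3 - 3*p^2 - sqrt(2)*p^2 + 3*sqrt(2)*p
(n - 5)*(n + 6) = n^2 + n - 30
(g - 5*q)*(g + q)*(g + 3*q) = g^3 - g^2*q - 17*g*q^2 - 15*q^3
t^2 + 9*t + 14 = (t + 2)*(t + 7)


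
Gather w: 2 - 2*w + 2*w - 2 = 0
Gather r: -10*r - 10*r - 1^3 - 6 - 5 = -20*r - 12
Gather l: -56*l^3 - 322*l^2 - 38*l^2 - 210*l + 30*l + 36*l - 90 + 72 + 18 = -56*l^3 - 360*l^2 - 144*l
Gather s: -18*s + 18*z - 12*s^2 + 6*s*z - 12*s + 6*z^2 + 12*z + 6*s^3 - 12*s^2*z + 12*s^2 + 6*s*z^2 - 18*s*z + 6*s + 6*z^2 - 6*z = 6*s^3 - 12*s^2*z + s*(6*z^2 - 12*z - 24) + 12*z^2 + 24*z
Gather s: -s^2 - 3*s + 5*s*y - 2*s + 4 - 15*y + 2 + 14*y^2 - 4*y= -s^2 + s*(5*y - 5) + 14*y^2 - 19*y + 6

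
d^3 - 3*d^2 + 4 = (d - 2)^2*(d + 1)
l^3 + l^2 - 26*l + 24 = (l - 4)*(l - 1)*(l + 6)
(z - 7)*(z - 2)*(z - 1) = z^3 - 10*z^2 + 23*z - 14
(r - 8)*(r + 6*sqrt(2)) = r^2 - 8*r + 6*sqrt(2)*r - 48*sqrt(2)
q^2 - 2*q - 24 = (q - 6)*(q + 4)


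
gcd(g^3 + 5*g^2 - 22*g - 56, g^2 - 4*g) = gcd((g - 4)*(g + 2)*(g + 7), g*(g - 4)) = g - 4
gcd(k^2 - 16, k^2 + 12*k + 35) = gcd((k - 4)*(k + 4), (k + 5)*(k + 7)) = 1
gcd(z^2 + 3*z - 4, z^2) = 1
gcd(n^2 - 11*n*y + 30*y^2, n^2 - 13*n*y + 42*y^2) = -n + 6*y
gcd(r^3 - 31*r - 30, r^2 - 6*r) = r - 6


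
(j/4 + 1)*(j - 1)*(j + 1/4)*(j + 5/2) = j^4/4 + 23*j^3/16 + 39*j^2/32 - 73*j/32 - 5/8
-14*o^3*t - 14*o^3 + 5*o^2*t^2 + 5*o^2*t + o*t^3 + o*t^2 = (-2*o + t)*(7*o + t)*(o*t + o)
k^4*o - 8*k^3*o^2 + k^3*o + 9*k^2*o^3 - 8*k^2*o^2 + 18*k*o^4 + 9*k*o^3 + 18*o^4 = (k - 6*o)*(k - 3*o)*(k + o)*(k*o + o)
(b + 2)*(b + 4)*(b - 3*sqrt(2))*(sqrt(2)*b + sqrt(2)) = sqrt(2)*b^4 - 6*b^3 + 7*sqrt(2)*b^3 - 42*b^2 + 14*sqrt(2)*b^2 - 84*b + 8*sqrt(2)*b - 48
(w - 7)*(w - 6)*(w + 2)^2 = w^4 - 9*w^3 - 6*w^2 + 116*w + 168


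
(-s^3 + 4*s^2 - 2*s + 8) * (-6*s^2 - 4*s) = 6*s^5 - 20*s^4 - 4*s^3 - 40*s^2 - 32*s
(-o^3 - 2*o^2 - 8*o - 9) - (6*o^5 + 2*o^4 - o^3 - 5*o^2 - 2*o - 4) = -6*o^5 - 2*o^4 + 3*o^2 - 6*o - 5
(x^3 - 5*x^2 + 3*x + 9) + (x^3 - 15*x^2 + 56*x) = 2*x^3 - 20*x^2 + 59*x + 9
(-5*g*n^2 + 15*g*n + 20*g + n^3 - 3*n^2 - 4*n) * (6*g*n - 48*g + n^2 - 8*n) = -30*g^2*n^3 + 330*g^2*n^2 - 600*g^2*n - 960*g^2 + g*n^4 - 11*g*n^3 + 20*g*n^2 + 32*g*n + n^5 - 11*n^4 + 20*n^3 + 32*n^2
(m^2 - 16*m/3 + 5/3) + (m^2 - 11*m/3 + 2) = 2*m^2 - 9*m + 11/3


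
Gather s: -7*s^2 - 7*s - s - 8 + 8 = -7*s^2 - 8*s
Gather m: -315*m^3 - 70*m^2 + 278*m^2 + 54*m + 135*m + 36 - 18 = -315*m^3 + 208*m^2 + 189*m + 18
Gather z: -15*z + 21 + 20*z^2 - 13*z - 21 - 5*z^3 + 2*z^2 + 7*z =-5*z^3 + 22*z^2 - 21*z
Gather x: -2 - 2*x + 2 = -2*x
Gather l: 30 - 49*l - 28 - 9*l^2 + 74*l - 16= -9*l^2 + 25*l - 14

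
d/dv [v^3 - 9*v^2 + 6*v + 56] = 3*v^2 - 18*v + 6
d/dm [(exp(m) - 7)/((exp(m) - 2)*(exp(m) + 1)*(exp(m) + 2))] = 2*(-exp(3*m) + 10*exp(2*m) + 7*exp(m) - 16)*exp(m)/(exp(6*m) + 2*exp(5*m) - 7*exp(4*m) - 16*exp(3*m) + 8*exp(2*m) + 32*exp(m) + 16)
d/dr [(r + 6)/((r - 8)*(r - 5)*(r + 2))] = (-2*r^3 - 7*r^2 + 132*r - 4)/(r^6 - 22*r^5 + 149*r^4 - 148*r^3 - 1564*r^2 + 2240*r + 6400)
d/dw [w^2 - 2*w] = 2*w - 2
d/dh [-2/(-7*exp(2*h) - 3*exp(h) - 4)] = (-28*exp(h) - 6)*exp(h)/(7*exp(2*h) + 3*exp(h) + 4)^2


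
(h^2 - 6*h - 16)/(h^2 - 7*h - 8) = (h + 2)/(h + 1)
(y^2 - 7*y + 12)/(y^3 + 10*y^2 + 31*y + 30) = (y^2 - 7*y + 12)/(y^3 + 10*y^2 + 31*y + 30)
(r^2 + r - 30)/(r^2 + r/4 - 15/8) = 8*(r^2 + r - 30)/(8*r^2 + 2*r - 15)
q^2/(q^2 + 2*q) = q/(q + 2)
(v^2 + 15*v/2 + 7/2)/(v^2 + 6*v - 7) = (v + 1/2)/(v - 1)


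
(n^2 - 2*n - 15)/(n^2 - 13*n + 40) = (n + 3)/(n - 8)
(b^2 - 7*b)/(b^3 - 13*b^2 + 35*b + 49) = b/(b^2 - 6*b - 7)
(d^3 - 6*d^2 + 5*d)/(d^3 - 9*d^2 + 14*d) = (d^2 - 6*d + 5)/(d^2 - 9*d + 14)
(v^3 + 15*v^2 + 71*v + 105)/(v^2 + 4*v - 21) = (v^2 + 8*v + 15)/(v - 3)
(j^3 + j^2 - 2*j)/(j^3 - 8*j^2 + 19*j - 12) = j*(j + 2)/(j^2 - 7*j + 12)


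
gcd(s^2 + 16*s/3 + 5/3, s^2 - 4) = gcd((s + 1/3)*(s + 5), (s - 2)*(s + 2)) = 1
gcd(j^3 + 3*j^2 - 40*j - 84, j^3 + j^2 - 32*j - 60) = j^2 - 4*j - 12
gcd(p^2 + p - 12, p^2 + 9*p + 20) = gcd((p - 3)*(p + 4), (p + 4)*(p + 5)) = p + 4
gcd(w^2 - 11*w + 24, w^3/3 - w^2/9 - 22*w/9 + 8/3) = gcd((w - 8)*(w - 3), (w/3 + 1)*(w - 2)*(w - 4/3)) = 1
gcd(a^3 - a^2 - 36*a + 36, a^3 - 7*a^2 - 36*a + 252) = a^2 - 36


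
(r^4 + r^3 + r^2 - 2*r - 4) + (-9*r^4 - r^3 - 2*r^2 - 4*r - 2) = -8*r^4 - r^2 - 6*r - 6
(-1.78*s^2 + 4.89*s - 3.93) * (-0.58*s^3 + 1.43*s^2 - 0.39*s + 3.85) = 1.0324*s^5 - 5.3816*s^4 + 9.9663*s^3 - 14.38*s^2 + 20.3592*s - 15.1305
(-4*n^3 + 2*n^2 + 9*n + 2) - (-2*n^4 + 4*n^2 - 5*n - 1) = 2*n^4 - 4*n^3 - 2*n^2 + 14*n + 3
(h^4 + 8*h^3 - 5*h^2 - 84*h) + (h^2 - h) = h^4 + 8*h^3 - 4*h^2 - 85*h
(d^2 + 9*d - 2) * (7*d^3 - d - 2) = 7*d^5 + 63*d^4 - 15*d^3 - 11*d^2 - 16*d + 4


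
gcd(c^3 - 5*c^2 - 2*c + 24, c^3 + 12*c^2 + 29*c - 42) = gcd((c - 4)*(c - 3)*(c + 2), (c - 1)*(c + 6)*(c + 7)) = 1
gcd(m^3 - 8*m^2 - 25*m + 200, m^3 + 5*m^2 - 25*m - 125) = m^2 - 25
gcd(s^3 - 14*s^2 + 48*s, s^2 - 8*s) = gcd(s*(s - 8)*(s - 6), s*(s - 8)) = s^2 - 8*s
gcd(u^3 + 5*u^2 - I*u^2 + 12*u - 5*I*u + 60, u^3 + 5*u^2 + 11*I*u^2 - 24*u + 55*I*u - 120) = u^2 + u*(5 + 3*I) + 15*I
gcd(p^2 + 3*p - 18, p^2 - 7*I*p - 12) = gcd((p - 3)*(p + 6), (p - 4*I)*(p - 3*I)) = 1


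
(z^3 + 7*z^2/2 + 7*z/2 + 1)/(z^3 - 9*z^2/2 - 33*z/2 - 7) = (z + 1)/(z - 7)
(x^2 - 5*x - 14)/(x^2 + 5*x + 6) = (x - 7)/(x + 3)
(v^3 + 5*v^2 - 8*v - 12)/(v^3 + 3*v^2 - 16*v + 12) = (v + 1)/(v - 1)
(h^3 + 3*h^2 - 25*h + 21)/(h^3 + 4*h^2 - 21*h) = (h - 1)/h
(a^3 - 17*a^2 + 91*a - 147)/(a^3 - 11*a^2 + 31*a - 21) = (a - 7)/(a - 1)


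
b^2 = b^2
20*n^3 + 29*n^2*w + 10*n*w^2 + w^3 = (n + w)*(4*n + w)*(5*n + w)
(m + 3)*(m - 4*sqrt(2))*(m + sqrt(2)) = m^3 - 3*sqrt(2)*m^2 + 3*m^2 - 9*sqrt(2)*m - 8*m - 24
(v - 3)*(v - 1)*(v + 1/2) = v^3 - 7*v^2/2 + v + 3/2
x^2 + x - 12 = (x - 3)*(x + 4)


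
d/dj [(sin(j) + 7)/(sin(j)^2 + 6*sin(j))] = (-14*sin(j) + cos(j)^2 - 43)*cos(j)/((sin(j) + 6)^2*sin(j)^2)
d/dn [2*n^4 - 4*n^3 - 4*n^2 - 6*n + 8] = 8*n^3 - 12*n^2 - 8*n - 6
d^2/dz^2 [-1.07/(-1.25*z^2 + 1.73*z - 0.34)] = (-3.34375*z^2 + 4.62775*z + 1.07*(2.5*z - 1.73)*(5.0*z - 3.46) - 0.9095)/(1.25*z^2 - 1.73*z + 0.34)^3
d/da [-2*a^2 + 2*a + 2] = 2 - 4*a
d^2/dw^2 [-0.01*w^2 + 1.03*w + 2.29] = -0.0200000000000000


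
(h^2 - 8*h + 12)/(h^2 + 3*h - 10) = (h - 6)/(h + 5)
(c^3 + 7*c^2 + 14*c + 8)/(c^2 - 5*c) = (c^3 + 7*c^2 + 14*c + 8)/(c*(c - 5))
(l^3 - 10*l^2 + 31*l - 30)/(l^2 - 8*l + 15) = l - 2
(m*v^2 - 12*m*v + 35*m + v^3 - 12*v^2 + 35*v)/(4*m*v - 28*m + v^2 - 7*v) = (m*v - 5*m + v^2 - 5*v)/(4*m + v)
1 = 1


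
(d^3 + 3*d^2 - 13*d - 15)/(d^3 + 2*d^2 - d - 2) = (d^2 + 2*d - 15)/(d^2 + d - 2)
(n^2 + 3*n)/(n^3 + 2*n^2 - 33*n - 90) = n/(n^2 - n - 30)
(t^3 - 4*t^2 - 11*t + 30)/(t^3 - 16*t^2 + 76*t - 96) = (t^2 - 2*t - 15)/(t^2 - 14*t + 48)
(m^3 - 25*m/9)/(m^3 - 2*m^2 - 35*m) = (25/9 - m^2)/(-m^2 + 2*m + 35)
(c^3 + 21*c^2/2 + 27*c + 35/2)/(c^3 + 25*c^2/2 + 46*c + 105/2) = (c + 1)/(c + 3)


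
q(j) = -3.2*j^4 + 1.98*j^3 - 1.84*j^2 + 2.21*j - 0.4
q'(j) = -12.8*j^3 + 5.94*j^2 - 3.68*j + 2.21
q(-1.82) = -57.56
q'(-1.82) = 105.75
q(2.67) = -132.56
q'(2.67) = -208.91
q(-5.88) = -4304.79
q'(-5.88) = 2831.43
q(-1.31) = -20.33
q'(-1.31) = 46.00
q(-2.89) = -293.17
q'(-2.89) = 371.42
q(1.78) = -23.25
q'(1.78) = -57.71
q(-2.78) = -254.43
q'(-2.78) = 333.35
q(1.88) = -29.57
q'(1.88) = -68.77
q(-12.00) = -70068.52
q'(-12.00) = 23020.13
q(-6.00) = -4654.78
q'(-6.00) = 3002.93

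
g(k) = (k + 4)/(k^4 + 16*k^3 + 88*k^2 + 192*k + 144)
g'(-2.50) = 2.01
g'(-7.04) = -0.22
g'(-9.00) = -0.00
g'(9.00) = 0.00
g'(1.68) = -0.00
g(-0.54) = 0.05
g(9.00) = 0.00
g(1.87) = 0.01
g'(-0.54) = -0.08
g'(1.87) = -0.00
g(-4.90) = -0.09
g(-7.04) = -0.11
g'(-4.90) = 0.20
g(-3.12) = 0.08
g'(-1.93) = -728.86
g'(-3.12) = 0.19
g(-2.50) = 0.49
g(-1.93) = 25.50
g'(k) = (k + 4)*(-4*k^3 - 48*k^2 - 176*k - 192)/(k^4 + 16*k^3 + 88*k^2 + 192*k + 144)^2 + 1/(k^4 + 16*k^3 + 88*k^2 + 192*k + 144) = (-3*k^2 - 24*k - 52)/(k^6 + 24*k^5 + 228*k^4 + 1088*k^3 + 2736*k^2 + 3456*k + 1728)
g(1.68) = 0.01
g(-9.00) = -0.01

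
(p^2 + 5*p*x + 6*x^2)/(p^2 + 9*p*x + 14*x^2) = (p + 3*x)/(p + 7*x)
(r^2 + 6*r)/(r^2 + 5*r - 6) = r/(r - 1)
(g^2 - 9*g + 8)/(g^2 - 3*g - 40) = (g - 1)/(g + 5)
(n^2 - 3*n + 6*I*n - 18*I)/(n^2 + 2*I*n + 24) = (n - 3)/(n - 4*I)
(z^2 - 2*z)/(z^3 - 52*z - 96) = z*(2 - z)/(-z^3 + 52*z + 96)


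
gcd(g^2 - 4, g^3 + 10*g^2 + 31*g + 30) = g + 2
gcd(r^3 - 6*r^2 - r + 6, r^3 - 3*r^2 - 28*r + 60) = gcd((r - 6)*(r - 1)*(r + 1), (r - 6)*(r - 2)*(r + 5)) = r - 6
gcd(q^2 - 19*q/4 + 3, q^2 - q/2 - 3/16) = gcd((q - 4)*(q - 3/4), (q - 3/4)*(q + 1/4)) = q - 3/4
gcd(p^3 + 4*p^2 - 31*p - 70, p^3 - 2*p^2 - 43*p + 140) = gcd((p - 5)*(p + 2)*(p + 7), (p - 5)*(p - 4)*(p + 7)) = p^2 + 2*p - 35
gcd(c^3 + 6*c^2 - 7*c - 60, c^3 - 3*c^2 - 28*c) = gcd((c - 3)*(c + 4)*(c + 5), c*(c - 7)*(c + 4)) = c + 4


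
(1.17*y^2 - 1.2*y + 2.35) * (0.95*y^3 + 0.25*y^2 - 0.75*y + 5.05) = 1.1115*y^5 - 0.8475*y^4 + 1.055*y^3 + 7.396*y^2 - 7.8225*y + 11.8675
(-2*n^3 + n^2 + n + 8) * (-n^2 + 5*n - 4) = 2*n^5 - 11*n^4 + 12*n^3 - 7*n^2 + 36*n - 32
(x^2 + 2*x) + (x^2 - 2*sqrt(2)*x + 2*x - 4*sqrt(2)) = 2*x^2 - 2*sqrt(2)*x + 4*x - 4*sqrt(2)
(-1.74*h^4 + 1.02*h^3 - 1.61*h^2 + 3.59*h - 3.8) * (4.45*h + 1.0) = -7.743*h^5 + 2.799*h^4 - 6.1445*h^3 + 14.3655*h^2 - 13.32*h - 3.8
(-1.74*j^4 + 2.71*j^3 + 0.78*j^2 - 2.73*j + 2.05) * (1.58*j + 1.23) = -2.7492*j^5 + 2.1416*j^4 + 4.5657*j^3 - 3.354*j^2 - 0.1189*j + 2.5215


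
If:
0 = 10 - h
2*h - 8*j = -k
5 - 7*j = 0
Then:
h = 10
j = 5/7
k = -100/7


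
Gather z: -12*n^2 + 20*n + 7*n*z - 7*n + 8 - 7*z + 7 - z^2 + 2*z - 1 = -12*n^2 + 13*n - z^2 + z*(7*n - 5) + 14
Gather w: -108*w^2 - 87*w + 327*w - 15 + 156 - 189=-108*w^2 + 240*w - 48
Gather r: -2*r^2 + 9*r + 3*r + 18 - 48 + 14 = -2*r^2 + 12*r - 16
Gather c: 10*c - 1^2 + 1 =10*c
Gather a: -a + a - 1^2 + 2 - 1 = 0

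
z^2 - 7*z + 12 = (z - 4)*(z - 3)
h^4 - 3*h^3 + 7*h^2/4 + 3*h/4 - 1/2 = (h - 2)*(h - 1)*(h - 1/2)*(h + 1/2)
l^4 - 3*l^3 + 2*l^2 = l^2*(l - 2)*(l - 1)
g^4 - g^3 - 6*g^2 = g^2*(g - 3)*(g + 2)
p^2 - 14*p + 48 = (p - 8)*(p - 6)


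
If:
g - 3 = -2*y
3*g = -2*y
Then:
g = -3/2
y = 9/4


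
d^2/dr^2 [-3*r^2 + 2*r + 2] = -6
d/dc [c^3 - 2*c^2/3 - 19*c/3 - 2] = 3*c^2 - 4*c/3 - 19/3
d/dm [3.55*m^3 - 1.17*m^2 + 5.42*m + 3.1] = 10.65*m^2 - 2.34*m + 5.42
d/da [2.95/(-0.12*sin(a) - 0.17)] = 0.354*cos(a)/(0.12*sin(a) + 0.17)^2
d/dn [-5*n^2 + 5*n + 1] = 5 - 10*n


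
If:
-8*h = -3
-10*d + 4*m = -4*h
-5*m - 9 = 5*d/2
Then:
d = -19/40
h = 3/8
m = -25/16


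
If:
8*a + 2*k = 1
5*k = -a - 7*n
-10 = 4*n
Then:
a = -15/19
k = 139/38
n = -5/2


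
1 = 1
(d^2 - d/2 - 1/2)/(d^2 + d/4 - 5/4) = 2*(2*d + 1)/(4*d + 5)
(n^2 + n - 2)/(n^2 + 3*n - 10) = (n^2 + n - 2)/(n^2 + 3*n - 10)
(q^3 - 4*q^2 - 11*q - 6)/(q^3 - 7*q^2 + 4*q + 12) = (q + 1)/(q - 2)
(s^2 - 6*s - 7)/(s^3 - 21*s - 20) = (s - 7)/(s^2 - s - 20)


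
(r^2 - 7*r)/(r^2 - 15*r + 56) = r/(r - 8)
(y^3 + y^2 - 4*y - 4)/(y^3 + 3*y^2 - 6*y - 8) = (y + 2)/(y + 4)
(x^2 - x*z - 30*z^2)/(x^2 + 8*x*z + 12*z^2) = (x^2 - x*z - 30*z^2)/(x^2 + 8*x*z + 12*z^2)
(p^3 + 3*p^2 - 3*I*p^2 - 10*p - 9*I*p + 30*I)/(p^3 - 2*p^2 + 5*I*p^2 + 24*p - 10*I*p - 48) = (p + 5)/(p + 8*I)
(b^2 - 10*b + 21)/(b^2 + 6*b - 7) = (b^2 - 10*b + 21)/(b^2 + 6*b - 7)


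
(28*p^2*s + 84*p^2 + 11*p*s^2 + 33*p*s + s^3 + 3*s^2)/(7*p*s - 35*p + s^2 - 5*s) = (4*p*s + 12*p + s^2 + 3*s)/(s - 5)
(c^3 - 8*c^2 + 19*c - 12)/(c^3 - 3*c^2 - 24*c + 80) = (c^2 - 4*c + 3)/(c^2 + c - 20)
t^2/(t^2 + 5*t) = t/(t + 5)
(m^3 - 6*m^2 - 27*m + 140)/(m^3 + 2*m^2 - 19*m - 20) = (m - 7)/(m + 1)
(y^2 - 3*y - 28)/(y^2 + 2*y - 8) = (y - 7)/(y - 2)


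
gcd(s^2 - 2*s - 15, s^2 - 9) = s + 3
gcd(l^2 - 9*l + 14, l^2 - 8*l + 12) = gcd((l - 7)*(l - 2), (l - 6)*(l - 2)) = l - 2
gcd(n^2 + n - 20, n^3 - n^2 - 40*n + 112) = n - 4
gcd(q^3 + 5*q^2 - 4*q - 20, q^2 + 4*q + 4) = q + 2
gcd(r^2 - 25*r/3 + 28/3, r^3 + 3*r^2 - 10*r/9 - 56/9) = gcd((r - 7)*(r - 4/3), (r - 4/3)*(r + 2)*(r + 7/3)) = r - 4/3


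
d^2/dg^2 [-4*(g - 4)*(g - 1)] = -8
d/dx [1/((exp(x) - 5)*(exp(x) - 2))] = (7 - 2*exp(x))*exp(x)/(exp(4*x) - 14*exp(3*x) + 69*exp(2*x) - 140*exp(x) + 100)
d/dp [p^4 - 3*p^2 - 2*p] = 4*p^3 - 6*p - 2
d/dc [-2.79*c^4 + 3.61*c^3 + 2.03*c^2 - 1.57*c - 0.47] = -11.16*c^3 + 10.83*c^2 + 4.06*c - 1.57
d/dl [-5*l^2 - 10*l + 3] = -10*l - 10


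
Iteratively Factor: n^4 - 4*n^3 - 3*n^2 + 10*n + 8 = (n - 4)*(n^3 - 3*n - 2) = (n - 4)*(n + 1)*(n^2 - n - 2) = (n - 4)*(n - 2)*(n + 1)*(n + 1)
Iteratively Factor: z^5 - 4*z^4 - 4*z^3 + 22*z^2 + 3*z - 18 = (z - 3)*(z^4 - z^3 - 7*z^2 + z + 6) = (z - 3)*(z - 1)*(z^3 - 7*z - 6) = (z - 3)*(z - 1)*(z + 2)*(z^2 - 2*z - 3) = (z - 3)*(z - 1)*(z + 1)*(z + 2)*(z - 3)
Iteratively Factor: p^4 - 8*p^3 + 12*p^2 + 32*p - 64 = (p - 4)*(p^3 - 4*p^2 - 4*p + 16) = (p - 4)^2*(p^2 - 4) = (p - 4)^2*(p + 2)*(p - 2)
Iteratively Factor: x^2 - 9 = (x + 3)*(x - 3)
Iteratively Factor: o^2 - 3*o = (o - 3)*(o)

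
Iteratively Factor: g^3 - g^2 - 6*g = (g + 2)*(g^2 - 3*g) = g*(g + 2)*(g - 3)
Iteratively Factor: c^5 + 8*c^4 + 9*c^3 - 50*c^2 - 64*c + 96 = (c + 4)*(c^4 + 4*c^3 - 7*c^2 - 22*c + 24) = (c - 2)*(c + 4)*(c^3 + 6*c^2 + 5*c - 12) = (c - 2)*(c - 1)*(c + 4)*(c^2 + 7*c + 12) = (c - 2)*(c - 1)*(c + 3)*(c + 4)*(c + 4)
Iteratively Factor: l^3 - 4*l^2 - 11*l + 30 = (l - 2)*(l^2 - 2*l - 15) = (l - 2)*(l + 3)*(l - 5)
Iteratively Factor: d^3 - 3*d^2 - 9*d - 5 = (d + 1)*(d^2 - 4*d - 5) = (d + 1)^2*(d - 5)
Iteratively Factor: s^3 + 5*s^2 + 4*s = (s)*(s^2 + 5*s + 4) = s*(s + 1)*(s + 4)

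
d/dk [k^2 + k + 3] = 2*k + 1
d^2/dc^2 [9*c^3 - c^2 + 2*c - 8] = 54*c - 2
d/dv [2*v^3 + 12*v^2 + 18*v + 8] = 6*v^2 + 24*v + 18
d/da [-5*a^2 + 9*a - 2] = 9 - 10*a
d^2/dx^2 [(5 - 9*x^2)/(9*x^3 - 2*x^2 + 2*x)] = 2*(-729*x^6 + 2916*x^4 - 756*x^3 + 330*x^2 - 60*x + 20)/(x^3*(729*x^6 - 486*x^5 + 594*x^4 - 224*x^3 + 132*x^2 - 24*x + 8))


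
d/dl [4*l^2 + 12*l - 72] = 8*l + 12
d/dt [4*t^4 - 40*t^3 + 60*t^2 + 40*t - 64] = 16*t^3 - 120*t^2 + 120*t + 40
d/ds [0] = 0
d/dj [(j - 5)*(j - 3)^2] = (j - 3)*(3*j - 13)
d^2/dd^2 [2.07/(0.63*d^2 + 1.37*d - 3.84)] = (-1.643166*d^2 - 3.573234*d + 2.07*(1.26*d + 1.37)*(2.52*d + 2.74) + 10.015488)/(0.63*d^2 + 1.37*d - 3.84)^3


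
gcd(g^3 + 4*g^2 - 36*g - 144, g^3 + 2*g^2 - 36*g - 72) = g^2 - 36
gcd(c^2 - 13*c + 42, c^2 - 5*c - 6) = c - 6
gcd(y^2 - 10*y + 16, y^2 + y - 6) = y - 2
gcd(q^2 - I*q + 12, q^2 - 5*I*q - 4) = q - 4*I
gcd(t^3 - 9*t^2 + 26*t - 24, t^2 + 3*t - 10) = t - 2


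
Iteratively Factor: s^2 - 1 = (s - 1)*(s + 1)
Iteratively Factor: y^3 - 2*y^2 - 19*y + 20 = (y + 4)*(y^2 - 6*y + 5) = (y - 1)*(y + 4)*(y - 5)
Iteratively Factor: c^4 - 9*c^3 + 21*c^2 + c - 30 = (c - 3)*(c^3 - 6*c^2 + 3*c + 10) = (c - 3)*(c - 2)*(c^2 - 4*c - 5) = (c - 3)*(c - 2)*(c + 1)*(c - 5)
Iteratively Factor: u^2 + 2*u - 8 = (u - 2)*(u + 4)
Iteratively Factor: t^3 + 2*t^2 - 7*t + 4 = (t + 4)*(t^2 - 2*t + 1) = (t - 1)*(t + 4)*(t - 1)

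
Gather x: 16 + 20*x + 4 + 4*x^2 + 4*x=4*x^2 + 24*x + 20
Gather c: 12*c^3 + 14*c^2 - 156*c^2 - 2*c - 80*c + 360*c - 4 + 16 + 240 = 12*c^3 - 142*c^2 + 278*c + 252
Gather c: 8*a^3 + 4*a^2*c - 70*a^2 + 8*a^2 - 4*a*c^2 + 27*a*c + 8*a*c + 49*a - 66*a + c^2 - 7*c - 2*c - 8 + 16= 8*a^3 - 62*a^2 - 17*a + c^2*(1 - 4*a) + c*(4*a^2 + 35*a - 9) + 8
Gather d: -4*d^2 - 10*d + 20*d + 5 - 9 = -4*d^2 + 10*d - 4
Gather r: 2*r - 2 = 2*r - 2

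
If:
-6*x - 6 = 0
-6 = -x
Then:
No Solution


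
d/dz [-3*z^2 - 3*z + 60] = -6*z - 3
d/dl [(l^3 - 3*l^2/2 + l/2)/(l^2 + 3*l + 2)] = (l^4 + 6*l^3 + l^2 - 6*l + 1)/(l^4 + 6*l^3 + 13*l^2 + 12*l + 4)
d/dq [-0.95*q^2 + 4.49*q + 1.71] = 4.49 - 1.9*q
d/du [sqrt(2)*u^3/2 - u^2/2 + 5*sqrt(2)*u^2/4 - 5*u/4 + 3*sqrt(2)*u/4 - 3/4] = 3*sqrt(2)*u^2/2 - u + 5*sqrt(2)*u/2 - 5/4 + 3*sqrt(2)/4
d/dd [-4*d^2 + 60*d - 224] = 60 - 8*d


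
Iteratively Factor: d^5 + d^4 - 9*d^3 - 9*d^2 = (d)*(d^4 + d^3 - 9*d^2 - 9*d) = d*(d + 1)*(d^3 - 9*d) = d^2*(d + 1)*(d^2 - 9) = d^2*(d - 3)*(d + 1)*(d + 3)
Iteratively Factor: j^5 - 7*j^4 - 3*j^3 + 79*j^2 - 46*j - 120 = (j - 5)*(j^4 - 2*j^3 - 13*j^2 + 14*j + 24) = (j - 5)*(j - 2)*(j^3 - 13*j - 12) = (j - 5)*(j - 4)*(j - 2)*(j^2 + 4*j + 3) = (j - 5)*(j - 4)*(j - 2)*(j + 3)*(j + 1)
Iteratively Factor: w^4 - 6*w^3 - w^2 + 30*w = (w)*(w^3 - 6*w^2 - w + 30) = w*(w - 5)*(w^2 - w - 6) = w*(w - 5)*(w + 2)*(w - 3)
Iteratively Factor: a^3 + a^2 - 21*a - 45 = (a - 5)*(a^2 + 6*a + 9) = (a - 5)*(a + 3)*(a + 3)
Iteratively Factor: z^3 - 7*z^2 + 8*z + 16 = (z - 4)*(z^2 - 3*z - 4) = (z - 4)^2*(z + 1)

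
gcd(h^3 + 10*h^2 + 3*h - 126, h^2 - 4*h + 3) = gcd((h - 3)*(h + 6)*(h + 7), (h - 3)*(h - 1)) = h - 3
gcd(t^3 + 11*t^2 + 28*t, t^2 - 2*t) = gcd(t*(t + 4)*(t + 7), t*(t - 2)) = t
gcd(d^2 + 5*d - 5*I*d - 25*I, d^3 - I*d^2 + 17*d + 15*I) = d - 5*I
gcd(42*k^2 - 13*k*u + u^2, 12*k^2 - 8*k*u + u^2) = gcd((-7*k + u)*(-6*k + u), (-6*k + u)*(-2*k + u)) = -6*k + u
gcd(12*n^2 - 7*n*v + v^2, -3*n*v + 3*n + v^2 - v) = -3*n + v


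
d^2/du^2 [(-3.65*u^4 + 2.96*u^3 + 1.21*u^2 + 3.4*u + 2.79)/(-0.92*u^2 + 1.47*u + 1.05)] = (6.17871999999999*u^6 - 29.61756*u^5 + 26.16831*u^4 + 62.600824*u^3 - 0.30495600000001*u^2 - 16.647624*u - 9.620352)/(0.778688*u^6 - 3.732624*u^5 + 3.297924*u^4 + 5.343597*u^3 - 3.763935*u^2 - 4.862025*u - 1.157625)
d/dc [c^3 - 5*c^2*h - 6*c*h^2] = 3*c^2 - 10*c*h - 6*h^2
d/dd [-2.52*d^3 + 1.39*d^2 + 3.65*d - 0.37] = -7.56*d^2 + 2.78*d + 3.65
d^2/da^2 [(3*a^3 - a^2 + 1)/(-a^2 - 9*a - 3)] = 6*(-81*a^3 - 85*a^2 - 36*a - 23)/(a^6 + 27*a^5 + 252*a^4 + 891*a^3 + 756*a^2 + 243*a + 27)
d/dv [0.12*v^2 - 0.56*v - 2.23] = 0.24*v - 0.56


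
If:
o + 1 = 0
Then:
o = -1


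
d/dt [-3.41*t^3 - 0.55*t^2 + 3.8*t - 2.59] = -10.23*t^2 - 1.1*t + 3.8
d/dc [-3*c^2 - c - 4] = -6*c - 1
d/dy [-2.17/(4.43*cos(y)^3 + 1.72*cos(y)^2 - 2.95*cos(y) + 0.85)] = (-28.8393*cos(y)^2 - 7.4648*cos(y) + 6.4015)*sin(y)/(4.43*cos(y)^3 + 1.72*cos(y)^2 - 2.95*cos(y) + 0.85)^2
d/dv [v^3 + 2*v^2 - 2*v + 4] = 3*v^2 + 4*v - 2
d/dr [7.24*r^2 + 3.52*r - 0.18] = 14.48*r + 3.52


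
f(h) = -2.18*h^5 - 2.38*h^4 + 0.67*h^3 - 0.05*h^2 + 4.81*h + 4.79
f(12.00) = -590592.37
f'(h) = -10.9*h^4 - 9.52*h^3 + 2.01*h^2 - 0.1*h + 4.81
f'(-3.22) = -827.98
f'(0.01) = 4.81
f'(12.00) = -242179.91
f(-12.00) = 491884.19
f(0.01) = 4.84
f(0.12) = 5.37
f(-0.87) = -0.15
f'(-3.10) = -698.59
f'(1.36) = -52.84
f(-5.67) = 10169.25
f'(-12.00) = -209276.39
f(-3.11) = 380.79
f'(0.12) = 4.81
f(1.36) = -5.36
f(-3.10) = 373.76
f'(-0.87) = 6.44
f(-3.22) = 465.19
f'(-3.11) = -708.76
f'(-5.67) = -9460.37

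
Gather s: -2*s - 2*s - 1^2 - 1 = -4*s - 2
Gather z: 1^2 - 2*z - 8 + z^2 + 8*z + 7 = z^2 + 6*z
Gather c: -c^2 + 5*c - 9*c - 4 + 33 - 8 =-c^2 - 4*c + 21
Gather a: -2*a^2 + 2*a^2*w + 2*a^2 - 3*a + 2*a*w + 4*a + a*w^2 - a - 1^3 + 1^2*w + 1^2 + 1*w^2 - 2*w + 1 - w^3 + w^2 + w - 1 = 2*a^2*w + a*(w^2 + 2*w) - w^3 + 2*w^2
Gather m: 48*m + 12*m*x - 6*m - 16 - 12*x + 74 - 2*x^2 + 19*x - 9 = m*(12*x + 42) - 2*x^2 + 7*x + 49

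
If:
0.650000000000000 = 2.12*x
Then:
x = 0.31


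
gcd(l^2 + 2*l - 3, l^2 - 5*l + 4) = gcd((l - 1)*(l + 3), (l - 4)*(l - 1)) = l - 1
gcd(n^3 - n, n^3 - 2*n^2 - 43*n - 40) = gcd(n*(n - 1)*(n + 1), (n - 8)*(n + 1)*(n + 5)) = n + 1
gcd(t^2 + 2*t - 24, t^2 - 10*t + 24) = t - 4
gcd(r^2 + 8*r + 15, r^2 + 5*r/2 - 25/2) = r + 5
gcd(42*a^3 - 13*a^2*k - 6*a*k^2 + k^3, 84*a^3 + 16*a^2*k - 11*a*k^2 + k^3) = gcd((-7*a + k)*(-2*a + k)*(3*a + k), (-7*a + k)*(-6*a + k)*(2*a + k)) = 7*a - k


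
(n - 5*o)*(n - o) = n^2 - 6*n*o + 5*o^2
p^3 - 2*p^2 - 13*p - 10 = (p - 5)*(p + 1)*(p + 2)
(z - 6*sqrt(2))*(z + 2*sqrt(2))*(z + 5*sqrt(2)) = z^3 + sqrt(2)*z^2 - 64*z - 120*sqrt(2)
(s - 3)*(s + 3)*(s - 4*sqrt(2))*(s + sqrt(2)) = s^4 - 3*sqrt(2)*s^3 - 17*s^2 + 27*sqrt(2)*s + 72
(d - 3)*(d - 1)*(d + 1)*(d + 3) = d^4 - 10*d^2 + 9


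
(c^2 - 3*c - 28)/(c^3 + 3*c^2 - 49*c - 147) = (c + 4)/(c^2 + 10*c + 21)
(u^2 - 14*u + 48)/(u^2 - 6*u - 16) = (u - 6)/(u + 2)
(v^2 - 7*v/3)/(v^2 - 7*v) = (v - 7/3)/(v - 7)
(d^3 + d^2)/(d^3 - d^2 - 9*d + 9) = d^2*(d + 1)/(d^3 - d^2 - 9*d + 9)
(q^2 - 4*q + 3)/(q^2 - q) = (q - 3)/q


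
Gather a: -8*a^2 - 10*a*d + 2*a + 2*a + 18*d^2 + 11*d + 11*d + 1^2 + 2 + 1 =-8*a^2 + a*(4 - 10*d) + 18*d^2 + 22*d + 4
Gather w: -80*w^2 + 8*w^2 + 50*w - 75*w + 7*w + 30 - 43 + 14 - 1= -72*w^2 - 18*w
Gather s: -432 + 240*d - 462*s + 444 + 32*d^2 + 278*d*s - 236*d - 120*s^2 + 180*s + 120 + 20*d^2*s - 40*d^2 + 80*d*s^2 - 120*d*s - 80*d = -8*d^2 - 76*d + s^2*(80*d - 120) + s*(20*d^2 + 158*d - 282) + 132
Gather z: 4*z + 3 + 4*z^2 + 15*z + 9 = 4*z^2 + 19*z + 12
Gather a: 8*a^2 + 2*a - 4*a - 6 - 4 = 8*a^2 - 2*a - 10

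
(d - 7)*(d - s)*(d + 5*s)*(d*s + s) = d^4*s + 4*d^3*s^2 - 6*d^3*s - 5*d^2*s^3 - 24*d^2*s^2 - 7*d^2*s + 30*d*s^3 - 28*d*s^2 + 35*s^3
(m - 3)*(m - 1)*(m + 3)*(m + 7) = m^4 + 6*m^3 - 16*m^2 - 54*m + 63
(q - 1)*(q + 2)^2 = q^3 + 3*q^2 - 4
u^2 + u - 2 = (u - 1)*(u + 2)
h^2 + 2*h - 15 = (h - 3)*(h + 5)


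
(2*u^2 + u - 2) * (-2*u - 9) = -4*u^3 - 20*u^2 - 5*u + 18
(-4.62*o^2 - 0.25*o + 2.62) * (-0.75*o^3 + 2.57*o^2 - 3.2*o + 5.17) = 3.465*o^5 - 11.6859*o^4 + 12.1765*o^3 - 16.352*o^2 - 9.6765*o + 13.5454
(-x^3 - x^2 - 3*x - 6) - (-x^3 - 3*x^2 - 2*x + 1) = 2*x^2 - x - 7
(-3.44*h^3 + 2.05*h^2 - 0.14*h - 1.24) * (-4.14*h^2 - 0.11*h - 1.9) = 14.2416*h^5 - 8.1086*h^4 + 6.8901*h^3 + 1.254*h^2 + 0.4024*h + 2.356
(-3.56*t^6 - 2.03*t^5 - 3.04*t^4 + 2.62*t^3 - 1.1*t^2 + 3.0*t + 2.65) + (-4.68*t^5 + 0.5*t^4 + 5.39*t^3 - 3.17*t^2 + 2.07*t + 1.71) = -3.56*t^6 - 6.71*t^5 - 2.54*t^4 + 8.01*t^3 - 4.27*t^2 + 5.07*t + 4.36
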